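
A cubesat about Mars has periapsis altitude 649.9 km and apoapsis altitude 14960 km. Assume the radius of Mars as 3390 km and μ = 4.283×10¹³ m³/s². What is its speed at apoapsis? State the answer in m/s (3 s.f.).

v ≈ 918 m/s

r_p = 3390 + 649.9 = 4039.9 km = 4.0399×10⁶ m.
r_a = 3390 + 14960 = 18350 km = 1.8350×10⁷ m.
Semi-major axis a = (r_p + r_a)/2 = 11195 km = 1.119×10⁷ m.
Vis-viva: v² = μ(2/r − 1/a) = 4.283×10¹³ × (1.090×10⁻⁷ − 8.933×10⁻⁸) = 8.423×10⁵ m²/s².
v = 917.8 m/s.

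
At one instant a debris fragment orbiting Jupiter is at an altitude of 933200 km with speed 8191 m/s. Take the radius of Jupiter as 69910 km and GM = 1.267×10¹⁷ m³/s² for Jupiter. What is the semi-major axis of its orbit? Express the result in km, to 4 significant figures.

r = 69910 + 933200 = 1.0031×10⁶ km = 1.003×10⁹ m.
Specific orbital energy ε = v²/2 − μ/r = (8191)²/2 − 1.267×10¹⁷/1.003×10⁹ = -9.276×10⁷ J/kg.
Since ε = −μ/(2a), a = −μ/(2ε) = 6.829×10⁸ m = 6.8294×10⁵ km.

a ≈ 6.829×10⁵ km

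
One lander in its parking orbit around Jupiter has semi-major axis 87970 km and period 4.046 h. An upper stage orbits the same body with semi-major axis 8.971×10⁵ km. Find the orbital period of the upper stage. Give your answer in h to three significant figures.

T₂ ≈ 132 h

Kepler's third law: T² ∝ a³, so T₂ = T₁ (a₂/a₁)^(3/2).
a₂/a₁ = 10.20, (a₂/a₁)^(3/2) = 32.57.
T₂ = 4.046 × 32.57 = 131.8 h.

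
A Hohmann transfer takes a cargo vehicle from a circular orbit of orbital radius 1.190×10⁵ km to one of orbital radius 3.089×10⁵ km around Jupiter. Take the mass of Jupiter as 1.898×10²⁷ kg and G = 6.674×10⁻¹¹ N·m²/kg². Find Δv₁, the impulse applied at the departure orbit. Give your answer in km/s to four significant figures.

μ = GM = 6.674×10⁻¹¹ × 1.898×10²⁷ = 1.267×10¹⁷ m³/s².
r₁ = 1.190×10⁵ km = 1.190×10⁸ m.
r₂ = 3.089×10⁵ km = 3.089×10⁸ m.
Transfer ellipse a_t = (r₁ + r₂)/2 = 2.140×10⁸ m.
At r₁: circular v_c1 = √(μ/r₁) = 32630 m/s; transfer-perijove v_p = √[μ(2/r₁ − 1/a_t)] = 39200 m/s.
Δv₁ = v_p − v_c1 = 6577 m/s.
= 6.577 km/s.

Δv ≈ 6.577 km/s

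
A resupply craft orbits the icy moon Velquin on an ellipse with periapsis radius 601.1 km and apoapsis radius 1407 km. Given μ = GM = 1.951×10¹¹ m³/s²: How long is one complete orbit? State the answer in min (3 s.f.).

T ≈ 239 min

Semi-major axis a = (r_p + r_a)/2 = (601.10 + 1407.0)/2 = 1004.0 km = 1.004×10⁶ m.
By Kepler's third law T = 2π√(a³/μ) = 2π × 2.278×10³ = 1.431×10⁴ s.
= 238.5 min.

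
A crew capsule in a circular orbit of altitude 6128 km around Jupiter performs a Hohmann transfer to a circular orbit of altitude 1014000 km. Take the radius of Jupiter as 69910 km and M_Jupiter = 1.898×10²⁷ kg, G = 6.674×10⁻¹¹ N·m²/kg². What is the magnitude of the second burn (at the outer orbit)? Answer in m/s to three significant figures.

Δv ≈ 6900 m/s

μ = GM = 6.674×10⁻¹¹ × 1.898×10²⁷ = 1.267×10¹⁷ m³/s².
r₁ = 69910 + 6128 = 76038 km = 7.6038×10⁷ m.
r₂ = 69910 + 1014000 = 1083900 km = 1.0839×10⁹ m.
Transfer ellipse a_t = (r₁ + r₂)/2 = 5.800×10⁸ m.
At r₁: circular v_c1 = √(μ/r₁) = 40820 m/s; transfer-perijove v_p = √[μ(2/r₁ − 1/a_t)] = 55800 m/s.
At r₂: circular v_c2 = √(μ/r₂) = 10810 m/s; transfer-apojove v_a = √[μ(2/r₂ − 1/a_t)] = 3914 m/s.
Δv₂ = v_c2 − v_a = 6896 m/s.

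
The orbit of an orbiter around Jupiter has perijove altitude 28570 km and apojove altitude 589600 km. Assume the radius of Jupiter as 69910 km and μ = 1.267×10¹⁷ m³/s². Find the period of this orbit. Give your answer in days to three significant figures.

T ≈ 1.51 days

r_p = 69910 + 28570 = 98480 km = 9.8480×10⁷ m.
r_a = 69910 + 589600 = 659510 km = 6.5951×10⁸ m.
Semi-major axis a = (r_p + r_a)/2 = (98480 + 6.5951×10⁵)/2 = 3.7900×10⁵ km = 3.790×10⁸ m.
By Kepler's third law T = 2π√(a³/μ) = 2π × 2.073×10⁴ = 1.302×10⁵ s.
= 1.507 days.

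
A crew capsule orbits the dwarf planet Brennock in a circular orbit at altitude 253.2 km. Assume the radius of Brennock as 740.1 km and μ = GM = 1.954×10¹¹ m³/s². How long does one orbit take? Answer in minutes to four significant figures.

T ≈ 234.5 minutes

r = 740.1 + 253.2 = 993.30 km = 9.9330×10⁵ m.
Kepler's third law: T = 2π√(r³/μ) = 2π√((9.933×10⁵)³ / 1.954×10¹¹).
r³/μ = 5.016×10⁶ s², so T = 2π × 2.240×10³ = 1.407×10⁴ s.
Converting: 1.407×10⁴ s ÷ 60.00 = 234.5 minutes.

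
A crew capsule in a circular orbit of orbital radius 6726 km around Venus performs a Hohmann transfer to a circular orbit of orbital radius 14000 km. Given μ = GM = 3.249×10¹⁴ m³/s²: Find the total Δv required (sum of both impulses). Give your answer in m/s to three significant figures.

r₁ = 6726 km = 6.726×10⁶ m.
r₂ = 14000 km = 1.400×10⁷ m.
Transfer ellipse a_t = (r₁ + r₂)/2 = 1.036×10⁷ m.
At r₁: circular v_c1 = √(μ/r₁) = 6950 m/s; transfer-periapsis v_p = √[μ(2/r₁ − 1/a_t)] = 8078 m/s.
Δv₁ = v_p − v_c1 = 1128 m/s.
At r₂: circular v_c2 = √(μ/r₂) = 4817 m/s; transfer-apoapsis v_a = √[μ(2/r₂ − 1/a_t)] = 3881 m/s.
Δv₂ = v_c2 − v_a = 936.4 m/s.
Total Δv = Δv₁ + Δv₂ = 2064 m/s.

Δv_total ≈ 2060 m/s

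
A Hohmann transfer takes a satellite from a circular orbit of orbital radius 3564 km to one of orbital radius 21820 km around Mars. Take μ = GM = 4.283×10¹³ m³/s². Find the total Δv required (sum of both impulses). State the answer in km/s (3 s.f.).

Δv_total ≈ 1.74 km/s

r₁ = 3564 km = 3.564×10⁶ m.
r₂ = 21820 km = 2.182×10⁷ m.
Transfer ellipse a_t = (r₁ + r₂)/2 = 1.269×10⁷ m.
At r₁: circular v_c1 = √(μ/r₁) = 3467 m/s; transfer-periapsis v_p = √[μ(2/r₁ − 1/a_t)] = 4545 m/s.
Δv₁ = v_p − v_c1 = 1079 m/s.
At r₂: circular v_c2 = √(μ/r₂) = 1401 m/s; transfer-apoapsis v_a = √[μ(2/r₂ − 1/a_t)] = 742.4 m/s.
Δv₂ = v_c2 − v_a = 658.6 m/s.
Total Δv = Δv₁ + Δv₂ = 1737 m/s = 1.737 km/s.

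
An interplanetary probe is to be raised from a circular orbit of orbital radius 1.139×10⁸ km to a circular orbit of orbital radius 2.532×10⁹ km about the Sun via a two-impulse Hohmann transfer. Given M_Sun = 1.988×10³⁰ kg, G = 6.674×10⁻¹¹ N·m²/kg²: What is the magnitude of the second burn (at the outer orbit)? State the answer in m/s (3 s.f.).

Δv ≈ 5110 m/s

μ = GM = 6.674×10⁻¹¹ × 1.988×10³⁰ = 1.327×10²⁰ m³/s².
r₁ = 1.139×10⁸ km = 1.139×10¹¹ m.
r₂ = 2.532×10⁹ km = 2.532×10¹² m.
Transfer ellipse a_t = (r₁ + r₂)/2 = 1.323×10¹² m.
At r₁: circular v_c1 = √(μ/r₁) = 34130 m/s; transfer-perihelion v_p = √[μ(2/r₁ − 1/a_t)] = 47220 m/s.
At r₂: circular v_c2 = √(μ/r₂) = 7239 m/s; transfer-aphelion v_a = √[μ(2/r₂ − 1/a_t)] = 2124 m/s.
Δv₂ = v_c2 − v_a = 5115 m/s.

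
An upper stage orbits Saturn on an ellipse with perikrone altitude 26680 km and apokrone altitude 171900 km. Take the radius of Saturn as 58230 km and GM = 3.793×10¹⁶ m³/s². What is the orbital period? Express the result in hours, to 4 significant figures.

T ≈ 17.72 hours

r_p = 58230 + 26680 = 84910 km = 8.4910×10⁷ m.
r_a = 58230 + 171900 = 230130 km = 2.3013×10⁸ m.
Semi-major axis a = (r_p + r_a)/2 = (84910 + 2.3013×10⁵)/2 = 1.5752×10⁵ km = 1.575×10⁸ m.
By Kepler's third law T = 2π√(a³/μ) = 2π × 1.015×10⁴ = 6.378×10⁴ s.
= 17.72 hours.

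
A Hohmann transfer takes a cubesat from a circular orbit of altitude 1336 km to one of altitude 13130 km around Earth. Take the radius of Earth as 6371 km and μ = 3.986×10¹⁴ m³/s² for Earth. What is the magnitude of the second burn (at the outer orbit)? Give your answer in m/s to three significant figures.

r₁ = 6371 + 1336 = 7707.0 km = 7.7070×10⁶ m.
r₂ = 6371 + 13130 = 19501 km = 1.9501×10⁷ m.
Transfer ellipse a_t = (r₁ + r₂)/2 = 1.360×10⁷ m.
At r₁: circular v_c1 = √(μ/r₁) = 7192 m/s; transfer-perigee v_p = √[μ(2/r₁ − 1/a_t)] = 8610 m/s.
At r₂: circular v_c2 = √(μ/r₂) = 4521 m/s; transfer-apogee v_a = √[μ(2/r₂ − 1/a_t)] = 3403 m/s.
Δv₂ = v_c2 − v_a = 1118 m/s.

Δv ≈ 1120 m/s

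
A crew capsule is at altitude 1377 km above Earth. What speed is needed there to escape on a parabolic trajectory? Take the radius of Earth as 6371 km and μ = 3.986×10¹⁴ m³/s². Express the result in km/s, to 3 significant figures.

v_esc ≈ 10.1 km/s

r = 6371 + 1377 = 7748.0 km = 7.7480×10⁶ m.
Escape speed v_esc = √(2μ/r) = √(2 × 3.986×10¹⁴ / 7.748×10⁶) = √(1.029×10⁸) = 10140 m/s.
= 10.14 km/s.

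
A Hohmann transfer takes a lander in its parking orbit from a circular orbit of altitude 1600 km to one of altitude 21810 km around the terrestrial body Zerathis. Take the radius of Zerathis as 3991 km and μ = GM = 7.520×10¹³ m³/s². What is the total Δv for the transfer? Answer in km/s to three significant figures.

r₁ = 3991 + 1600 = 5591.0 km = 5.5910×10⁶ m.
r₂ = 3991 + 21810 = 25801 km = 2.5801×10⁷ m.
Transfer ellipse a_t = (r₁ + r₂)/2 = 1.570×10⁷ m.
At r₁: circular v_c1 = √(μ/r₁) = 3667 m/s; transfer-periapsis v_p = √[μ(2/r₁ − 1/a_t)] = 4702 m/s.
Δv₁ = v_p − v_c1 = 1035 m/s.
At r₂: circular v_c2 = √(μ/r₂) = 1707 m/s; transfer-apoapsis v_a = √[μ(2/r₂ − 1/a_t)] = 1019 m/s.
Δv₂ = v_c2 − v_a = 688.3 m/s.
Total Δv = Δv₁ + Δv₂ = 1723 m/s = 1.723 km/s.

Δv_total ≈ 1.72 km/s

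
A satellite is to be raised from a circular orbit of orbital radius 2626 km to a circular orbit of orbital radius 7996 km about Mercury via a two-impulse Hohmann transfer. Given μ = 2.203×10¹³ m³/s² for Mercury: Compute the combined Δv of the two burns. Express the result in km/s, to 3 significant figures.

r₁ = 2626 km = 2.626×10⁶ m.
r₂ = 7996 km = 7.996×10⁶ m.
Transfer ellipse a_t = (r₁ + r₂)/2 = 5.311×10⁶ m.
At r₁: circular v_c1 = √(μ/r₁) = 2896 m/s; transfer-periherm v_p = √[μ(2/r₁ − 1/a_t)] = 3554 m/s.
Δv₁ = v_p − v_c1 = 657.5 m/s.
At r₂: circular v_c2 = √(μ/r₂) = 1660 m/s; transfer-apoherm v_a = √[μ(2/r₂ − 1/a_t)] = 1167 m/s.
Δv₂ = v_c2 − v_a = 492.7 m/s.
Total Δv = Δv₁ + Δv₂ = 1150 m/s = 1.150 km/s.

Δv_total ≈ 1.15 km/s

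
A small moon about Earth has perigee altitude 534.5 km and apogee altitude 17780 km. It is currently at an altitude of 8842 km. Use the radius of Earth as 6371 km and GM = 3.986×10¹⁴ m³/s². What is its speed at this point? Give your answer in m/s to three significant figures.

r_p = 6371 + 534.5 = 6905.5 km = 6.9055×10⁶ m.
r_a = 6371 + 17780 = 24151 km = 2.4151×10⁷ m.
r = 6371 + 8842 = 15213 km = 1.521×10⁷ m.
Semi-major axis a = (r_p + r_a)/2 = 15528 km = 1.553×10⁷ m.
Vis-viva: v² = μ(2/r − 1/a) = 3.986×10¹⁴ × (1.315×10⁻⁷ − 6.440×10⁻⁸) = 2.673×10⁷ m²/s².
v = 5170 m/s.

v ≈ 5170 m/s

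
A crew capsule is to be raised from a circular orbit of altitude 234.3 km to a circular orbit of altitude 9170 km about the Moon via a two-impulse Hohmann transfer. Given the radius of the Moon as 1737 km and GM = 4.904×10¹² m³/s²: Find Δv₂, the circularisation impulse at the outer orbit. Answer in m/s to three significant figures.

r₁ = 1737 + 234.3 = 1971.3 km = 1.9713×10⁶ m.
r₂ = 1737 + 9170 = 10907 km = 1.0907×10⁷ m.
Transfer ellipse a_t = (r₁ + r₂)/2 = 6.439×10⁶ m.
At r₁: circular v_c1 = √(μ/r₁) = 1577 m/s; transfer-perilune v_p = √[μ(2/r₁ − 1/a_t)] = 2053 m/s.
At r₂: circular v_c2 = √(μ/r₂) = 670.5 m/s; transfer-apolune v_a = √[μ(2/r₂ − 1/a_t)] = 371.0 m/s.
Δv₂ = v_c2 − v_a = 299.5 m/s.

Δv ≈ 300 m/s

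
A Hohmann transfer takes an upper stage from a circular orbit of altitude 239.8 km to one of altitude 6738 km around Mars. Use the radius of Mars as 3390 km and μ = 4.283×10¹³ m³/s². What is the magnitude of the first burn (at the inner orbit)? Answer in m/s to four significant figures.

Δv ≈ 733.0 m/s

r₁ = 3390 + 239.8 = 3629.8 km = 3.6298×10⁶ m.
r₂ = 3390 + 6738 = 10128 km = 1.0128×10⁷ m.
Transfer ellipse a_t = (r₁ + r₂)/2 = 6.879×10⁶ m.
At r₁: circular v_c1 = √(μ/r₁) = 3435 m/s; transfer-periapsis v_p = √[μ(2/r₁ − 1/a_t)] = 4168 m/s.
Δv₁ = v_p − v_c1 = 733.0 m/s.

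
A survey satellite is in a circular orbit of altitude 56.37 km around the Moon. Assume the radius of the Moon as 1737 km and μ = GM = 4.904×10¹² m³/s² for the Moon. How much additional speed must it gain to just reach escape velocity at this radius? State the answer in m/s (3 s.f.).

r = 1737 + 56.37 = 1793.4 km = 1.7934×10⁶ m.
Circular speed v_c = √(μ/r) = 1654 m/s.
Escape speed v_esc = √(2μ/r) = √2 × v_c = 2339 m/s.
Δv = v_esc − v_c = 685.0 m/s.

Δv ≈ 685 m/s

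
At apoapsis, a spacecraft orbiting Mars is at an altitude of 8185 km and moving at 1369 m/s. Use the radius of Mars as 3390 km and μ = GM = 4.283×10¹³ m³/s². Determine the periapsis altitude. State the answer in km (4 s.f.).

periapsis altitude ≈ 535.5 km

r_a = 3390 + 8185 = 11575 km = 1.158×10⁷ m.
Specific energy ε = v²/2 − μ/r = -2.763×10⁶ J/kg, so a = −μ/(2ε) = 7.750×10⁶ m.
The apsides satisfy r_p + r_a = 2a, so the periapsis radius is 2a − r_a = 3.926×10⁶ m = 3925.5 km.
Periapsis altitude = 3925.5 − 3390 = 535.51 km.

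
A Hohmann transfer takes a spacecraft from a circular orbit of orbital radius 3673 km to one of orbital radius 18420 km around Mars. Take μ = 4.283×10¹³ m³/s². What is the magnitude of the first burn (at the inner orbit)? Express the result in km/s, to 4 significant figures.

Δv ≈ 0.9948 km/s

r₁ = 3673 km = 3.673×10⁶ m.
r₂ = 18420 km = 1.842×10⁷ m.
Transfer ellipse a_t = (r₁ + r₂)/2 = 1.105×10⁷ m.
At r₁: circular v_c1 = √(μ/r₁) = 3415 m/s; transfer-periapsis v_p = √[μ(2/r₁ − 1/a_t)] = 4410 m/s.
Δv₁ = v_p − v_c1 = 994.8 m/s.
= 0.9948 km/s.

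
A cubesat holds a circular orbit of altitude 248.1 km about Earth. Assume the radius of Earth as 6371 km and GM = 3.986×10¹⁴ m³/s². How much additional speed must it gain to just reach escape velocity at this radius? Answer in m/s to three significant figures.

Δv ≈ 3210 m/s

r = 6371 + 248.1 = 6619.1 km = 6.6191×10⁶ m.
Circular speed v_c = √(μ/r) = 7760 m/s.
Escape speed v_esc = √(2μ/r) = √2 × v_c = 10970 m/s.
Δv = v_esc − v_c = 3214 m/s.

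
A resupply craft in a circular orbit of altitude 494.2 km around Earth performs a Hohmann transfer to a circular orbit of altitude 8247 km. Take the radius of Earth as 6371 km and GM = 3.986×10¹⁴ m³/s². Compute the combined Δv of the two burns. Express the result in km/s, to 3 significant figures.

Δv_total ≈ 2.32 km/s

r₁ = 6371 + 494.2 = 6865.2 km = 6.8652×10⁶ m.
r₂ = 6371 + 8247 = 14618 km = 1.4618×10⁷ m.
Transfer ellipse a_t = (r₁ + r₂)/2 = 1.074×10⁷ m.
At r₁: circular v_c1 = √(μ/r₁) = 7620 m/s; transfer-perigee v_p = √[μ(2/r₁ − 1/a_t)] = 8889 m/s.
Δv₁ = v_p − v_c1 = 1269 m/s.
At r₂: circular v_c2 = √(μ/r₂) = 5222 m/s; transfer-apogee v_a = √[μ(2/r₂ − 1/a_t)] = 4175 m/s.
Δv₂ = v_c2 − v_a = 1047 m/s.
Total Δv = Δv₁ + Δv₂ = 2316 m/s = 2.316 km/s.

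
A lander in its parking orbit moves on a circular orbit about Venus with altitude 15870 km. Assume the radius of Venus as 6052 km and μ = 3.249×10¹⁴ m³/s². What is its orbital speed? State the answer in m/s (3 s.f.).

v ≈ 3850 m/s

r = 6052 + 15870 = 21922 km = 2.1922×10⁷ m.
For a circular orbit v = √(μ/r) = √(3.249×10¹⁴ / 2.192×10⁷) = √(1.482×10⁷) = 3850 m/s.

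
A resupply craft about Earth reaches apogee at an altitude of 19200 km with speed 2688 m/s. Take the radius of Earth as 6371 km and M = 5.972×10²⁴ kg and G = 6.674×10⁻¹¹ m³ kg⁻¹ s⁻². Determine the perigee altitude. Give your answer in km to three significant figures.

μ = GM = 6.674×10⁻¹¹ × 5.972×10²⁴ = 3.986×10¹⁴ m³/s².
r_a = 6371 + 19200 = 25571 km = 2.557×10⁷ m.
Specific energy ε = v²/2 − μ/r = -1.197×10⁷ J/kg, so a = −μ/(2ε) = 1.664×10⁷ m.
The apsides satisfy r_p + r_a = 2a, so the perigee radius is 2a − r_a = 7.715×10⁶ m = 7714.9 km.
Perigee altitude = 7714.9 − 6371 = 1343.9 km.

perigee altitude ≈ 1340 km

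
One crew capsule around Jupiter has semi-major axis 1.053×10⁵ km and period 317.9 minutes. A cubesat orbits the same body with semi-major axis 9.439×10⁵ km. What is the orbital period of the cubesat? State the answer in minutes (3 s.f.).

T₂ ≈ 8530 minutes

Kepler's third law: T² ∝ a³, so T₂ = T₁ (a₂/a₁)^(3/2).
a₂/a₁ = 8.964, (a₂/a₁)^(3/2) = 26.84.
T₂ = 317.9 × 26.84 = 8532 minutes.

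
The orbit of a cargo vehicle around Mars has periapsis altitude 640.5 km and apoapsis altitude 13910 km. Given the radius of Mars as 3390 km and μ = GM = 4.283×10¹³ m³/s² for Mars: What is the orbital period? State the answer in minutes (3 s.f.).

T ≈ 557 minutes

r_p = 3390 + 640.5 = 4030.5 km = 4.0305×10⁶ m.
r_a = 3390 + 13910 = 17300 km = 1.7300×10⁷ m.
Semi-major axis a = (r_p + r_a)/2 = (4030.5 + 17300)/2 = 10665 km = 1.067×10⁷ m.
By Kepler's third law T = 2π√(a³/μ) = 2π × 5.322×10³ = 3.344×10⁴ s.
= 557.3 minutes.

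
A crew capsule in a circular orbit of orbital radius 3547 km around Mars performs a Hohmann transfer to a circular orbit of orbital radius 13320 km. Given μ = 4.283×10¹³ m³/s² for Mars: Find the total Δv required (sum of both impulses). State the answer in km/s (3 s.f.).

r₁ = 3547 km = 3.547×10⁶ m.
r₂ = 13320 km = 1.332×10⁷ m.
Transfer ellipse a_t = (r₁ + r₂)/2 = 8.434×10⁶ m.
At r₁: circular v_c1 = √(μ/r₁) = 3475 m/s; transfer-periapsis v_p = √[μ(2/r₁ − 1/a_t)] = 4367 m/s.
Δv₁ = v_p − v_c1 = 892.2 m/s.
At r₂: circular v_c2 = √(μ/r₂) = 1793 m/s; transfer-apoapsis v_a = √[μ(2/r₂ − 1/a_t)] = 1163 m/s.
Δv₂ = v_c2 − v_a = 630.3 m/s.
Total Δv = Δv₁ + Δv₂ = 1522 m/s = 1.522 km/s.

Δv_total ≈ 1.52 km/s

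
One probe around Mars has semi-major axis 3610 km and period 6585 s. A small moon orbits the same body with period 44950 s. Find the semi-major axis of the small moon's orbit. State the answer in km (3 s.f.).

Kepler's third law: a³ ∝ T², so a₂ = a₁ (T₂/T₁)^(2/3).
T₂/T₁ = 6.826, (T₂/T₁)^(2/3) = 3.598.
a₂ = 3610 × 3.598 = 12990 km.

a₂ ≈ 13000 km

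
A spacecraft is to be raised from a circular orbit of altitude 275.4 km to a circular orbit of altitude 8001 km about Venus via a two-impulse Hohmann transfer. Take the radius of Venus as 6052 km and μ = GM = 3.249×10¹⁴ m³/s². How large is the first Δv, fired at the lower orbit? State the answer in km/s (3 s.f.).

r₁ = 6052 + 275.4 = 6327.4 km = 6.3274×10⁶ m.
r₂ = 6052 + 8001 = 14053 km = 1.4053×10⁷ m.
Transfer ellipse a_t = (r₁ + r₂)/2 = 1.019×10⁷ m.
At r₁: circular v_c1 = √(μ/r₁) = 7166 m/s; transfer-periapsis v_p = √[μ(2/r₁ − 1/a_t)] = 8415 m/s.
Δv₁ = v_p − v_c1 = 1249 m/s.
= 1.249 km/s.

Δv ≈ 1.25 km/s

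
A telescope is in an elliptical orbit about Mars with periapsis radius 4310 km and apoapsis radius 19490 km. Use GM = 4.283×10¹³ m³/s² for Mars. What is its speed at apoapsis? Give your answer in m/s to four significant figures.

Semi-major axis a = (r_p + r_a)/2 = 11900 km = 1.190×10⁷ m.
Vis-viva: v² = μ(2/r − 1/a) = 4.283×10¹³ × (1.026×10⁻⁷ − 8.403×10⁻⁸) = 7.959×10⁵ m²/s².
v = 892.1 m/s.

v ≈ 892.1 m/s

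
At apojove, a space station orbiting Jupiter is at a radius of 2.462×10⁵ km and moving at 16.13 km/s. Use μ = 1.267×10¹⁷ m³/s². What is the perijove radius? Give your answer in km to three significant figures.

r_a = 2.462×10⁸ m.
Specific energy ε = v²/2 − μ/r = -3.845×10⁸ J/kg, so a = −μ/(2ε) = 1.647×10⁸ m.
The apsides satisfy r_p + r_a = 2a, so the perijove radius is 2a − r_a = 8.329×10⁷ m = 83290 km.

perijove radius ≈ 83300 km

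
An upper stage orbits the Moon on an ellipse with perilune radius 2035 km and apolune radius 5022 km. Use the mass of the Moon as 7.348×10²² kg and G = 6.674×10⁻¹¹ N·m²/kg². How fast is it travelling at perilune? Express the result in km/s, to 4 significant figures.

μ = GM = 6.674×10⁻¹¹ × 7.348×10²² = 4.904×10¹² m³/s².
Semi-major axis a = (r_p + r_a)/2 = 3528.5 km = 3.528×10⁶ m.
Vis-viva: v² = μ(2/r − 1/a) = 4.904×10¹² × (9.828×10⁻⁷ − 2.834×10⁻⁷) = 3.430×10⁶ m²/s².
v = 1852 m/s = 1.852 km/s.

v ≈ 1.852 km/s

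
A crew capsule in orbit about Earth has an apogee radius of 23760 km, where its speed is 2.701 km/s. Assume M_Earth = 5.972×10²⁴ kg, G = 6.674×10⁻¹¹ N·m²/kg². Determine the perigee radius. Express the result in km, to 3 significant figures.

perigee radius ≈ 6600 km

μ = GM = 6.674×10⁻¹¹ × 5.972×10²⁴ = 3.986×10¹⁴ m³/s².
r_a = 2.376×10⁷ m.
Specific energy ε = v²/2 − μ/r = -1.313×10⁷ J/kg, so a = −μ/(2ε) = 1.518×10⁷ m.
The apsides satisfy r_p + r_a = 2a, so the perigee radius is 2a − r_a = 6.602×10⁶ m = 6602.3 km.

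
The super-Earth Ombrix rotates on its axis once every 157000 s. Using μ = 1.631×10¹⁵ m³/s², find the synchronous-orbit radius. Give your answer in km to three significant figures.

r_sync ≈ 1.01×10⁵ km

A synchronous orbit has period T, so by Kepler's third law a = (μT²/4π²)^(1/3).
μT²/4π² = 1.631×10¹⁵ × (1.570×10⁵)² / 39.48 = 1.018×10²⁴ m³.
a = 1.006×10⁸ m = 1.0061×10⁵ km.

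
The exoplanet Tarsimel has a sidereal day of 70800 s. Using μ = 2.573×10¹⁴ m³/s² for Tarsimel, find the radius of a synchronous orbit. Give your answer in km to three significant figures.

r_sync ≈ 32000 km

A synchronous orbit has period T, so by Kepler's third law a = (μT²/4π²)^(1/3).
μT²/4π² = 2.573×10¹⁴ × (7.080×10⁴)² / 39.48 = 3.267×10²² m³.
a = 3.197×10⁷ m = 31968 km.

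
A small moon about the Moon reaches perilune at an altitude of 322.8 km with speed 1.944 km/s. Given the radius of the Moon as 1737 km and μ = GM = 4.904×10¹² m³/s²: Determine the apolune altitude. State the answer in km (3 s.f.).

apolune altitude ≈ 6190 km

r_p = 1737 + 322.8 = 2059.8 km = 2.060×10⁶ m.
Specific energy ε = v²/2 − μ/r = -4.912×10⁵ J/kg, so a = −μ/(2ε) = 4.991×10⁶ m.
The apsides satisfy r_p + r_a = 2a, so the apolune radius is 2a − r_p = 7.923×10⁶ m = 7923.0 km.
Apolune altitude = 7923.0 − 1737 = 6186.0 km.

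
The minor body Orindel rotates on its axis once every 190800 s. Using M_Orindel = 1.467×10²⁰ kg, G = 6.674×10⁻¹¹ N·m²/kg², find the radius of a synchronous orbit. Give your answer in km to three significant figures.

μ = GM = 6.674×10⁻¹¹ × 1.467×10²⁰ = 9.791×10⁹ m³/s².
A synchronous orbit has period T, so by Kepler's third law a = (μT²/4π²)^(1/3).
μT²/4π² = 9.791×10⁹ × (1.908×10⁵)² / 39.48 = 9.028×10¹⁸ m³.
a = 2.082×10⁶ m = 2082.3 km.

r_sync ≈ 2080 km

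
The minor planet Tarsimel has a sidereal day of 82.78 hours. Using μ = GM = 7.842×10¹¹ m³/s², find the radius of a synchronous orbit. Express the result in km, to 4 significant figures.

T = 82.78 hours = 2.980×10⁵ s.
A synchronous orbit has period T, so by Kepler's third law a = (μT²/4π²)^(1/3).
μT²/4π² = 7.842×10¹¹ × (2.980×10⁵)² / 39.48 = 1.764×10²¹ m³.
a = 1.208×10⁷ m = 12083 km.

r_sync ≈ 12080 km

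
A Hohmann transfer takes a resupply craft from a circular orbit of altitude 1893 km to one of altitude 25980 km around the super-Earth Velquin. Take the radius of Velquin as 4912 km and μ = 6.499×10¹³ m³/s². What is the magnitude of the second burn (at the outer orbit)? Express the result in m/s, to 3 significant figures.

Δv ≈ 579 m/s

r₁ = 4912 + 1893 = 6805.0 km = 6.8050×10⁶ m.
r₂ = 4912 + 25980 = 30892 km = 3.0892×10⁷ m.
Transfer ellipse a_t = (r₁ + r₂)/2 = 1.885×10⁷ m.
At r₁: circular v_c1 = √(μ/r₁) = 3090 m/s; transfer-periapsis v_p = √[μ(2/r₁ − 1/a_t)] = 3956 m/s.
At r₂: circular v_c2 = √(μ/r₂) = 1450 m/s; transfer-apoapsis v_a = √[μ(2/r₂ − 1/a_t)] = 871.5 m/s.
Δv₂ = v_c2 − v_a = 578.9 m/s.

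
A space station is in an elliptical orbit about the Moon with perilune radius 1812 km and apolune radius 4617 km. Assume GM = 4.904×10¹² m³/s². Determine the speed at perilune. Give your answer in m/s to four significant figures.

Semi-major axis a = (r_p + r_a)/2 = 3214.5 km = 3.214×10⁶ m.
Vis-viva: v² = μ(2/r − 1/a) = 4.904×10¹² × (1.104×10⁻⁶ − 3.111×10⁻⁷) = 3.887×10⁶ m²/s².
v = 1972 m/s.

v ≈ 1972 m/s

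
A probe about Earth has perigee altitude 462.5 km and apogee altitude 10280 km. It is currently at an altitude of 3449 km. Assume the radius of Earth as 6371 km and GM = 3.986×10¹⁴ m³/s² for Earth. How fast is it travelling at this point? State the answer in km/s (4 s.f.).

v ≈ 6.873 km/s

r_p = 6371 + 462.5 = 6833.5 km = 6.8335×10⁶ m.
r_a = 6371 + 10280 = 16651 km = 1.6651×10⁷ m.
r = 6371 + 3449 = 9820.0 km = 9.820×10⁶ m.
Semi-major axis a = (r_p + r_a)/2 = 11742 km = 1.174×10⁷ m.
Vis-viva: v² = μ(2/r − 1/a) = 3.986×10¹⁴ × (2.037×10⁻⁷ − 8.516×10⁻⁸) = 4.724×10⁷ m²/s².
v = 6873 m/s = 6.873 km/s.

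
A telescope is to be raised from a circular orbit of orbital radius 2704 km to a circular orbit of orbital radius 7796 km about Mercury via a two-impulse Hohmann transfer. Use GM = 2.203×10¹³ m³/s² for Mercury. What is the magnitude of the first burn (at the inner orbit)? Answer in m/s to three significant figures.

r₁ = 2704 km = 2.704×10⁶ m.
r₂ = 7796 km = 7.796×10⁶ m.
Transfer ellipse a_t = (r₁ + r₂)/2 = 5.250×10⁶ m.
At r₁: circular v_c1 = √(μ/r₁) = 2854 m/s; transfer-periherm v_p = √[μ(2/r₁ − 1/a_t)] = 3478 m/s.
Δv₁ = v_p − v_c1 = 623.9 m/s.

Δv ≈ 624 m/s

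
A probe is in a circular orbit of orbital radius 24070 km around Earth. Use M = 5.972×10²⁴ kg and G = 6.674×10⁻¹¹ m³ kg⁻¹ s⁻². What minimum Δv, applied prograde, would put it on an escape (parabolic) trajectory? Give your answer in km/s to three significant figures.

μ = GM = 6.674×10⁻¹¹ × 5.972×10²⁴ = 3.986×10¹⁴ m³/s².
r = 24070 km = 2.407×10⁷ m.
Circular speed v_c = √(μ/r) = 4069 m/s.
Escape speed v_esc = √(2μ/r) = √2 × v_c = 5755 m/s.
Δv = v_esc − v_c = 1686 m/s = 1.686 km/s.

Δv ≈ 1.69 km/s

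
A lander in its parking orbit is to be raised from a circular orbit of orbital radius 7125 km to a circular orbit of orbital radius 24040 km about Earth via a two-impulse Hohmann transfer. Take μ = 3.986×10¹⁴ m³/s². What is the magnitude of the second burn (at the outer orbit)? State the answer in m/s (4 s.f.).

Δv ≈ 1319 m/s

r₁ = 7125 km = 7.125×10⁶ m.
r₂ = 24040 km = 2.404×10⁷ m.
Transfer ellipse a_t = (r₁ + r₂)/2 = 1.558×10⁷ m.
At r₁: circular v_c1 = √(μ/r₁) = 7480 m/s; transfer-perigee v_p = √[μ(2/r₁ − 1/a_t)] = 9290 m/s.
At r₂: circular v_c2 = √(μ/r₂) = 4072 m/s; transfer-apogee v_a = √[μ(2/r₂ − 1/a_t)] = 2753 m/s.
Δv₂ = v_c2 − v_a = 1319 m/s.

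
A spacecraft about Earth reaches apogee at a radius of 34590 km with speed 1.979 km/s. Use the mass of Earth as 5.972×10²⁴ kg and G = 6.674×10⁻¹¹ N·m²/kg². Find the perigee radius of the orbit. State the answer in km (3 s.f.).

μ = GM = 6.674×10⁻¹¹ × 5.972×10²⁴ = 3.986×10¹⁴ m³/s².
r_a = 3.459×10⁷ m.
Specific energy ε = v²/2 − μ/r = -9.565×10⁶ J/kg, so a = −μ/(2ε) = 2.084×10⁷ m.
The apsides satisfy r_p + r_a = 2a, so the perigee radius is 2a − r_a = 7.082×10⁶ m = 7081.9 km.

perigee radius ≈ 7080 km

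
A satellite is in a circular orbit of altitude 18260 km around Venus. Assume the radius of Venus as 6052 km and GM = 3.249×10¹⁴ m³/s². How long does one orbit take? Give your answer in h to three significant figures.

T ≈ 11.6 h

r = 6052 + 18260 = 24312 km = 2.4312×10⁷ m.
Kepler's third law: T = 2π√(r³/μ) = 2π√((2.431×10⁷)³ / 3.249×10¹⁴).
r³/μ = 4.423×10⁷ s², so T = 2π × 6.651×10³ = 4.179×10⁴ s.
Converting: 4.179×10⁴ s ÷ 3600 = 11.61 h.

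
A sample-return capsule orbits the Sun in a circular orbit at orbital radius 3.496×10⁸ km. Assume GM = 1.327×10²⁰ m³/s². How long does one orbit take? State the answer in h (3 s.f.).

T ≈ 31300 h

r = 3.496×10⁸ km = 3.496×10¹¹ m.
Kepler's third law: T = 2π√(r³/μ) = 2π√((3.496×10¹¹)³ / 1.327×10²⁰).
r³/μ = 3.220×10¹⁴ s², so T = 2π × 1.794×10⁷ = 1.127×10⁸ s.
Converting: 1.127×10⁸ s ÷ 3600 = 31320 h.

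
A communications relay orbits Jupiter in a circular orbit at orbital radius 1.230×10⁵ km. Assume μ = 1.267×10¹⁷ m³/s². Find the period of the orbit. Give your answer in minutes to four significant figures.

T ≈ 401.3 minutes

r = 1.230×10⁵ km = 1.230×10⁸ m.
Kepler's third law: T = 2π√(r³/μ) = 2π√((1.230×10⁸)³ / 1.267×10¹⁷).
r³/μ = 1.469×10⁷ s², so T = 2π × 3.832×10³ = 2.408×10⁴ s.
Converting: 2.408×10⁴ s ÷ 60.00 = 401.3 minutes.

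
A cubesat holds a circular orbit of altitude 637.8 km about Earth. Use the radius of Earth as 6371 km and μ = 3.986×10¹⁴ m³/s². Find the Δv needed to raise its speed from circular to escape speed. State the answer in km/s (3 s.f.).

r = 6371 + 637.8 = 7008.8 km = 7.0088×10⁶ m.
Circular speed v_c = √(μ/r) = 7541 m/s.
Escape speed v_esc = √(2μ/r) = √2 × v_c = 10670 m/s.
Δv = v_esc − v_c = 3124 m/s = 3.124 km/s.

Δv ≈ 3.12 km/s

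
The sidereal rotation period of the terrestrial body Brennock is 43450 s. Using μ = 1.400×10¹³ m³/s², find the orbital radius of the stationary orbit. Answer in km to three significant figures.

A synchronous orbit has period T, so by Kepler's third law a = (μT²/4π²)^(1/3).
μT²/4π² = 1.400×10¹³ × (4.345×10⁴)² / 39.48 = 6.695×10²⁰ m³.
a = 8.748×10⁶ m = 8748.1 km.

r_sync ≈ 8750 km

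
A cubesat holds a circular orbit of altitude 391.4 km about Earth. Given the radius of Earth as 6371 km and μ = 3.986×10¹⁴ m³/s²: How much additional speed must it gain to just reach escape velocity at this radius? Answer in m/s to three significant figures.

r = 6371 + 391.4 = 6762.4 km = 6.7624×10⁶ m.
Circular speed v_c = √(μ/r) = 7677 m/s.
Escape speed v_esc = √(2μ/r) = √2 × v_c = 10860 m/s.
Δv = v_esc − v_c = 3180 m/s.

Δv ≈ 3180 m/s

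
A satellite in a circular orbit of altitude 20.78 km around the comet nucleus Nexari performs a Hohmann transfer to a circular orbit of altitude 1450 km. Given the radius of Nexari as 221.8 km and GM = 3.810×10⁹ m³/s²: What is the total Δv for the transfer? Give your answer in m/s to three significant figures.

r₁ = 221.8 + 20.78 = 242.58 km = 2.4258×10⁵ m.
r₂ = 221.8 + 1450 = 1671.8 km = 1.6718×10⁶ m.
Transfer ellipse a_t = (r₁ + r₂)/2 = 9.572×10⁵ m.
At r₁: circular v_c1 = √(μ/r₁) = 125.3 m/s; transfer-periapsis v_p = √[μ(2/r₁ − 1/a_t)] = 165.6 m/s.
Δv₁ = v_p − v_c1 = 40.30 m/s.
At r₂: circular v_c2 = √(μ/r₂) = 47.74 m/s; transfer-apoapsis v_a = √[μ(2/r₂ − 1/a_t)] = 24.03 m/s.
Δv₂ = v_c2 − v_a = 23.71 m/s.
Total Δv = Δv₁ + Δv₂ = 64.01 m/s.

Δv_total ≈ 64.0 m/s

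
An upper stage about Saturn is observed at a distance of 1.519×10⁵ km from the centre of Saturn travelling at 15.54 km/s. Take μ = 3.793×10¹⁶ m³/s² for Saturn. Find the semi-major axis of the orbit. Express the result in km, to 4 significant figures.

r = 1.519×10⁸ m.
Vis-viva rearranged: 1/a = 2/r − v²/μ = 1.317×10⁻⁸ − 6.367×10⁻⁹ = 6.800×10⁻⁹ m⁻¹.
a = 1.471×10⁸ m = 1.4706×10⁵ km.

a ≈ 1.471×10⁵ km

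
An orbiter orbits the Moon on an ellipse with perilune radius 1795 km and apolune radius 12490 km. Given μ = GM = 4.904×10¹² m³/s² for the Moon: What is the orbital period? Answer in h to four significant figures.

T ≈ 15.04 h

Semi-major axis a = (r_p + r_a)/2 = (1795.0 + 12490)/2 = 7142.5 km = 7.142×10⁶ m.
By Kepler's third law T = 2π√(a³/μ) = 2π × 8.620×10³ = 5.416×10⁴ s.
= 15.04 h.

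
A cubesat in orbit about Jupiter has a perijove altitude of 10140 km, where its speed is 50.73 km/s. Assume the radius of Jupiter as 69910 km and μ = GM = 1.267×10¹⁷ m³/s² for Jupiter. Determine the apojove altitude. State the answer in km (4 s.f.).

apojove altitude ≈ 2.781×10⁵ km

r_p = 69910 + 10140 = 80050 km = 8.005×10⁷ m.
Specific energy ε = v²/2 − μ/r = -2.960×10⁸ J/kg, so a = −μ/(2ε) = 2.140×10⁸ m.
The apsides satisfy r_p + r_a = 2a, so the apojove radius is 2a − r_p = 3.480×10⁸ m = 3.4800×10⁵ km.
Apojove altitude = 3.4800×10⁵ − 69910 = 2.7809×10⁵ km.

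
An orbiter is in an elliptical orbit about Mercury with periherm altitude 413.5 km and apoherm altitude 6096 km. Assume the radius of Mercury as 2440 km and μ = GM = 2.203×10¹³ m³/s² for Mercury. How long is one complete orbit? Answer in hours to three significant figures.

r_p = 2440 + 413.5 = 2853.5 km = 2.8535×10⁶ m.
r_a = 2440 + 6096 = 8536.0 km = 8.5360×10⁶ m.
Semi-major axis a = (r_p + r_a)/2 = (2853.5 + 8536.0)/2 = 5694.8 km = 5.695×10⁶ m.
By Kepler's third law T = 2π√(a³/μ) = 2π × 2.895×10³ = 1.819×10⁴ s.
= 5.053 hours.

T ≈ 5.05 hours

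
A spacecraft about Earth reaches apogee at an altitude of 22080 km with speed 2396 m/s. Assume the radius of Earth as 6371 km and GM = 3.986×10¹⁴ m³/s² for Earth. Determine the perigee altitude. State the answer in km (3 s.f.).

perigee altitude ≈ 960 km

r_a = 6371 + 22080 = 28451 km = 2.845×10⁷ m.
Specific energy ε = v²/2 − μ/r = -1.114×10⁷ J/kg, so a = −μ/(2ε) = 1.789×10⁷ m.
The apsides satisfy r_p + r_a = 2a, so the perigee radius is 2a − r_a = 7.331×10⁶ m = 7331.1 km.
Perigee altitude = 7331.1 − 6371 = 960.11 km.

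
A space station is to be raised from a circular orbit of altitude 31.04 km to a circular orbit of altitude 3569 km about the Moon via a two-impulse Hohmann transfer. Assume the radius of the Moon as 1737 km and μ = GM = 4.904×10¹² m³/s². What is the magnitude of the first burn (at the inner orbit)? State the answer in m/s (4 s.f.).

r₁ = 1737 + 31.04 = 1768.0 km = 1.7680×10⁶ m.
r₂ = 1737 + 3569 = 5306.0 km = 5.3060×10⁶ m.
Transfer ellipse a_t = (r₁ + r₂)/2 = 3.537×10⁶ m.
At r₁: circular v_c1 = √(μ/r₁) = 1665 m/s; transfer-perilune v_p = √[μ(2/r₁ − 1/a_t)] = 2040 m/s.
Δv₁ = v_p − v_c1 = 374.4 m/s.

Δv ≈ 374.4 m/s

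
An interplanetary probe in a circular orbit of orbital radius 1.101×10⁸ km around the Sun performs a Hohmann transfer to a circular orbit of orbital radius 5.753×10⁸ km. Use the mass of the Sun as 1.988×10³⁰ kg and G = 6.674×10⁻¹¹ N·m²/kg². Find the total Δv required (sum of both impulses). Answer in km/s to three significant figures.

Δv_total ≈ 16.8 km/s

μ = GM = 6.674×10⁻¹¹ × 1.988×10³⁰ = 1.327×10²⁰ m³/s².
r₁ = 1.101×10⁸ km = 1.101×10¹¹ m.
r₂ = 5.753×10⁸ km = 5.753×10¹¹ m.
Transfer ellipse a_t = (r₁ + r₂)/2 = 3.427×10¹¹ m.
At r₁: circular v_c1 = √(μ/r₁) = 34710 m/s; transfer-perihelion v_p = √[μ(2/r₁ − 1/a_t)] = 44980 m/s.
Δv₁ = v_p − v_c1 = 10260 m/s.
At r₂: circular v_c2 = √(μ/r₂) = 15190 m/s; transfer-aphelion v_a = √[μ(2/r₂ − 1/a_t)] = 8608 m/s.
Δv₂ = v_c2 − v_a = 6579 m/s.
Total Δv = Δv₁ + Δv₂ = 16840 m/s = 16.84 km/s.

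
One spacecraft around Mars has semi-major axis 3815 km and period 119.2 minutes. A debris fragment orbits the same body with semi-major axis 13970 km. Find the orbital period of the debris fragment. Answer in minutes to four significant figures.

T₂ ≈ 835.3 minutes

Kepler's third law: T² ∝ a³, so T₂ = T₁ (a₂/a₁)^(3/2).
a₂/a₁ = 3.662, (a₂/a₁)^(3/2) = 7.007.
T₂ = 119.2 × 7.007 = 835.3 minutes.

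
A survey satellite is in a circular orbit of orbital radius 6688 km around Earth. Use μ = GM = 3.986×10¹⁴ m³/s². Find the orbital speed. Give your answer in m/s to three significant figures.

r = 6688 km = 6.688×10⁶ m.
For a circular orbit v = √(μ/r) = √(3.986×10¹⁴ / 6.688×10⁶) = √(5.960×10⁷) = 7720 m/s.

v ≈ 7720 m/s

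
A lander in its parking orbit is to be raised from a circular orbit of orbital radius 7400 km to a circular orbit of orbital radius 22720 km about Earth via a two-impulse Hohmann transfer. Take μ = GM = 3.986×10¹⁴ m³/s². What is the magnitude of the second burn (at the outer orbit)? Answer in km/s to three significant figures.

r₁ = 7400 km = 7.400×10⁶ m.
r₂ = 22720 km = 2.272×10⁷ m.
Transfer ellipse a_t = (r₁ + r₂)/2 = 1.506×10⁷ m.
At r₁: circular v_c1 = √(μ/r₁) = 7339 m/s; transfer-perigee v_p = √[μ(2/r₁ − 1/a_t)] = 9015 m/s.
At r₂: circular v_c2 = √(μ/r₂) = 4189 m/s; transfer-apogee v_a = √[μ(2/r₂ − 1/a_t)] = 2936 m/s.
Δv₂ = v_c2 − v_a = 1252 m/s.
= 1.252 km/s.

Δv ≈ 1.25 km/s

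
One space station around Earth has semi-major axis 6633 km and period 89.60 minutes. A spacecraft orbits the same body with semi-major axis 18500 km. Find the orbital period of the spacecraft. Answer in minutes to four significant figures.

Kepler's third law: T² ∝ a³, so T₂ = T₁ (a₂/a₁)^(3/2).
a₂/a₁ = 2.789, (a₂/a₁)^(3/2) = 4.658.
T₂ = 89.60 × 4.658 = 417.4 minutes.

T₂ ≈ 417.4 minutes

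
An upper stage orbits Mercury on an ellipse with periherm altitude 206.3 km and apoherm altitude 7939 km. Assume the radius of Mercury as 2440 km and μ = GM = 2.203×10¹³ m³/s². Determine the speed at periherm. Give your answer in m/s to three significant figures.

r_p = 2440 + 206.3 = 2646.3 km = 2.6463×10⁶ m.
r_a = 2440 + 7939 = 10379 km = 1.0379×10⁷ m.
Semi-major axis a = (r_p + r_a)/2 = 6512.6 km = 6.513×10⁶ m.
Vis-viva: v² = μ(2/r − 1/a) = 2.203×10¹³ × (7.558×10⁻⁷ − 1.535×10⁻⁷) = 1.327×10⁷ m²/s².
v = 3642 m/s.

v ≈ 3640 m/s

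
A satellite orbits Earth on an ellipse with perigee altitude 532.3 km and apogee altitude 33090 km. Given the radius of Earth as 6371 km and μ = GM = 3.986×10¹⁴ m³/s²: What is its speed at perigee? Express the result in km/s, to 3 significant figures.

r_p = 6371 + 532.3 = 6903.3 km = 6.9033×10⁶ m.
r_a = 6371 + 33090 = 39461 km = 3.9461×10⁷ m.
Semi-major axis a = (r_p + r_a)/2 = 23182 km = 2.318×10⁷ m.
Vis-viva: v² = μ(2/r − 1/a) = 3.986×10¹⁴ × (2.897×10⁻⁷ − 4.314×10⁻⁸) = 9.829×10⁷ m²/s².
v = 9914 m/s = 9.914 km/s.

v ≈ 9.91 km/s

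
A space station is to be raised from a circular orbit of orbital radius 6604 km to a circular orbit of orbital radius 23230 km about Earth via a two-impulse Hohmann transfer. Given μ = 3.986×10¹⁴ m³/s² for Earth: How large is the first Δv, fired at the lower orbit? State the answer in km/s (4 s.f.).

r₁ = 6604 km = 6.604×10⁶ m.
r₂ = 23230 km = 2.323×10⁷ m.
Transfer ellipse a_t = (r₁ + r₂)/2 = 1.492×10⁷ m.
At r₁: circular v_c1 = √(μ/r₁) = 7769 m/s; transfer-perigee v_p = √[μ(2/r₁ − 1/a_t)] = 9695 m/s.
Δv₁ = v_p − v_c1 = 1926 m/s.
= 1.926 km/s.

Δv ≈ 1.926 km/s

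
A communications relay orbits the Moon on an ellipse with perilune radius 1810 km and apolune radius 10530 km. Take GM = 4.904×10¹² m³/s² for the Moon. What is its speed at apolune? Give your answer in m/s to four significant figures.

Semi-major axis a = (r_p + r_a)/2 = 6170.0 km = 6.170×10⁶ m.
Vis-viva: v² = μ(2/r − 1/a) = 4.904×10¹² × (1.899×10⁻⁷ − 1.621×10⁻⁷) = 1.366×10⁵ m²/s².
v = 369.6 m/s.

v ≈ 369.6 m/s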